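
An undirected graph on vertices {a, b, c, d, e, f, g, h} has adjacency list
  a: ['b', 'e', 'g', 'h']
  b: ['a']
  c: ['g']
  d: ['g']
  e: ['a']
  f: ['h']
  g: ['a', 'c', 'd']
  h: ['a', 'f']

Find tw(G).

A width-1 tree decomposition is:
Bags: B1 = {d, g}  B2 = {c, g}  B3 = {a, g}  B4 = {a, b}  B5 = {a, h}  B6 = {a, e}  B7 = {f, h}
Tree: B1–B2, B2–B3, B3–B4, B4–B5, B4–B6, B5–B7
Every bag has size at most 2, so the width is 2 − 1 = 1 and tw(G) ≤ 1. G has an edge, so its treewidth is at least 1. Combining the bounds, tw(G) = 1.

1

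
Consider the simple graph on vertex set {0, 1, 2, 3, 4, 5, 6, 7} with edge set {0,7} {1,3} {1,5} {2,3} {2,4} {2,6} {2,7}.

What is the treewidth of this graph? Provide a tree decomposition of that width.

Treewidth 1.
Bags: B1 = {2, 7}  B2 = {2, 3}  B3 = {1, 3}  B4 = {2, 4}  B5 = {1, 5}  B6 = {0, 7}  B7 = {2, 6}
Tree: B1–B2, B2–B3, B1–B4, B3–B5, B1–B6, B4–B7

Every bag has size at most 2, so the width is 2 − 1 = 1 and tw(G) ≤ 1. Since G has at least one edge (e.g. 2–7), it is not an edgeless graph, so tw(G) ≥ 1. The upper and lower bounds meet at 1, so that is the treewidth.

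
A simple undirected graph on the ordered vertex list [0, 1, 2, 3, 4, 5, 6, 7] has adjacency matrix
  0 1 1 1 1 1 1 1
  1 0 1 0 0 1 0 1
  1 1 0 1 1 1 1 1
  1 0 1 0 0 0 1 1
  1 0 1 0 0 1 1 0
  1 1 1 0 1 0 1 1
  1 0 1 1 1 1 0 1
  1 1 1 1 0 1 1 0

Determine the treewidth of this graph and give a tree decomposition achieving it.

The largest bag has 5 vertices, giving width 4; this decomposition certifies tw(G) ≤ 4. For the lower bound, the 5 vertices {0, 2, 3, 6, 7} are pairwise adjacent, and any tree decomposition puts a clique entirely inside one bag — forcing width ≥ 4. The upper and lower bounds meet at 4, so that is the treewidth.

Treewidth 4.
Bags: B1 = {0, 2, 3, 6, 7}  B2 = {0, 2, 5, 6, 7}  B3 = {0, 1, 2, 5, 7}  B4 = {0, 2, 4, 5, 6}
Tree: B1–B2, B2–B3, B2–B4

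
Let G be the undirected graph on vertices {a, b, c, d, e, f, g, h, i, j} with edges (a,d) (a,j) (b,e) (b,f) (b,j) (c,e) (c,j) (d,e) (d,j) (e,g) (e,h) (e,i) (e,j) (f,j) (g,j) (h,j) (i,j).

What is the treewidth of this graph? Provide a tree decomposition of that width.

Every bag has size at most 3, so the width is 3 − 1 = 2 and tw(G) ≤ 2. For the lower bound, the 3 vertices {a, d, j} are pairwise adjacent, and any tree decomposition puts a clique entirely inside one bag — forcing width ≥ 2. Hence tw(G) = 2 exactly.

Treewidth 2.
One such decomposition:
Bags: B1 = {e, h, j}  B2 = {e, i, j}  B3 = {e, g, j}  B4 = {d, e, j}  B5 = {a, d, j}  B6 = {b, e, j}  B7 = {c, e, j}  B8 = {b, f, j}
Tree: B1–B2, B2–B3, B3–B4, B4–B5, B4–B6, B2–B7, B6–B8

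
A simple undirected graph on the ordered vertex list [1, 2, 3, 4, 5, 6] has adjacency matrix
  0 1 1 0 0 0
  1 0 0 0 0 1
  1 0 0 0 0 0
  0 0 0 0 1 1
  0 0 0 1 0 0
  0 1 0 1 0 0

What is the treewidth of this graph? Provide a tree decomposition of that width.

Every bag has size at most 2, so the width is 2 − 1 = 1 and tw(G) ≤ 1. Since G has at least one edge (e.g. 3–1), it is not an edgeless graph, so tw(G) ≥ 1. The upper and lower bounds meet at 1, so that is the treewidth.

Treewidth 1.
One such decomposition:
Bags: B1 = {1, 3}  B2 = {1, 2}  B3 = {2, 6}  B4 = {4, 6}  B5 = {4, 5}
Tree: B1–B2, B2–B3, B3–B4, B4–B5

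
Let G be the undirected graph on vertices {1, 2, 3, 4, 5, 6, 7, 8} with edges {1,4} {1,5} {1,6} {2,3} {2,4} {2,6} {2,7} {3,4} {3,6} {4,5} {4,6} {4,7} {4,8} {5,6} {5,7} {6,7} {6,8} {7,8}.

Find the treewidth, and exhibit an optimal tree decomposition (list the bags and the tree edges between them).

The largest bag has 4 vertices, giving width 3; this decomposition certifies tw(G) ≤ 3. On the other hand G contains the 4-clique {1, 4, 5, 6}. A clique must lie in a single bag of any decomposition, so no decomposition can have width below 3. Hence tw(G) = 3 exactly.

Treewidth 3.
One such decomposition:
Bags: B1 = {4, 6, 7, 8}  B2 = {4, 5, 6, 7}  B3 = {2, 4, 6, 7}  B4 = {1, 4, 5, 6}  B5 = {2, 3, 4, 6}
Tree: B1–B2, B2–B3, B2–B4, B3–B5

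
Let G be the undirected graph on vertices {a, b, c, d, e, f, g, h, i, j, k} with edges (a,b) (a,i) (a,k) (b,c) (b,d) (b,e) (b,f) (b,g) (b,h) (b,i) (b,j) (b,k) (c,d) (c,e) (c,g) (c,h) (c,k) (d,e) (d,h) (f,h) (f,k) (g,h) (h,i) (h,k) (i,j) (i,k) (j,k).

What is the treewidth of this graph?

A width-3 tree decomposition is:
Bags: B1 = {b, c, h, k}  B2 = {b, h, i, k}  B3 = {b, f, h, k}  B4 = {b, c, d, h}  B5 = {a, b, i, k}  B6 = {b, i, j, k}  B7 = {b, c, g, h}  B8 = {b, c, d, e}
Tree: B1–B2, B2–B3, B1–B4, B2–B5, B2–B6, B1–B7, B4–B8
Each bag holds 4 vertices, so the decomposition has width 3, which upper-bounds the treewidth. Conversely, {b, i, j, k} is a clique of size 4, and the vertices of any clique must share a bag in every tree decomposition; so some bag has ≥ 4 vertices and tw(G) ≥ 3. Therefore the treewidth is 3.

3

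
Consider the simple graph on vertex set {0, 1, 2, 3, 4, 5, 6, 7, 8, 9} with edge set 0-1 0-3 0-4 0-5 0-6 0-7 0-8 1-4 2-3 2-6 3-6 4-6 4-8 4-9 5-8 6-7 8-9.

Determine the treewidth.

A width-2 tree decomposition is:
Bags: B1 = {0, 3, 6}  B2 = {0, 6, 7}  B3 = {0, 4, 6}  B4 = {0, 4, 8}  B5 = {2, 3, 6}  B6 = {0, 5, 8}  B7 = {4, 8, 9}  B8 = {0, 1, 4}
Tree: B1–B2, B2–B3, B3–B4, B1–B5, B4–B6, B4–B7, B3–B8
Each bag holds 3 vertices, so the decomposition has width 2, which upper-bounds the treewidth. On the other hand G contains the 3-clique {0, 3, 6}. A clique must lie in a single bag of any decomposition, so no decomposition can have width below 2. The upper and lower bounds meet at 2, so that is the treewidth.

2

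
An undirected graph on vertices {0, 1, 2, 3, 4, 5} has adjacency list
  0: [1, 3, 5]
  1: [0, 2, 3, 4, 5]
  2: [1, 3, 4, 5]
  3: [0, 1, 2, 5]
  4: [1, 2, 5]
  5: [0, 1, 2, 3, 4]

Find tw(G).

3

A width-3 tree decomposition is:
Bags: B1 = {0, 1, 3, 5}  B2 = {1, 2, 3, 5}  B3 = {1, 2, 4, 5}
Tree: B1–B2, B2–B3
The largest bag has 4 vertices, giving width 3; this decomposition certifies tw(G) ≤ 3. Conversely, {0, 1, 3, 5} is a clique of size 4, and the vertices of any clique must share a bag in every tree decomposition; so some bag has ≥ 4 vertices and tw(G) ≥ 3. Therefore the treewidth is 3.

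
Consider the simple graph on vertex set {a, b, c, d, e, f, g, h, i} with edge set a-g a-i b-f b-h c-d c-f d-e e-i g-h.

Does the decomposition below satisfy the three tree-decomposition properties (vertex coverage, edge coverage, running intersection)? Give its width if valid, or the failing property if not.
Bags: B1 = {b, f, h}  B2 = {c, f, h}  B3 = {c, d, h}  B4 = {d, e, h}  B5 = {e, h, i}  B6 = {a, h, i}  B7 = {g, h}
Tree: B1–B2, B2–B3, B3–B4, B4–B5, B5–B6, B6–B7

A tree decomposition must satisfy three properties: every vertex lies in some bag; for every edge, both endpoints lie together in some bag; and for every vertex, the bags containing it form a connected subtree. Here edge (a,g) lies in no bag, so the decomposition is invalid.

No — edge (a,g) lies in no bag.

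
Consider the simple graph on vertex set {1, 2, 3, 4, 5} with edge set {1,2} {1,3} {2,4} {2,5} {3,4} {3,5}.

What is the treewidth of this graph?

A width-2 tree decomposition is:
Bags: B1 = {2, 3, 4}  B2 = {2, 3, 5}  B3 = {1, 2, 3}
Tree: B1–B2, B2–B3
The largest bag has 3 vertices, giving width 2; this decomposition certifies tw(G) ≤ 2. Since 3–4–2–5–3 is a cycle in G, G is not acyclic. Forests are exactly the graphs of treewidth ≤ 1, so tw(G) ≥ 2. The upper and lower bounds meet at 2, so that is the treewidth.

2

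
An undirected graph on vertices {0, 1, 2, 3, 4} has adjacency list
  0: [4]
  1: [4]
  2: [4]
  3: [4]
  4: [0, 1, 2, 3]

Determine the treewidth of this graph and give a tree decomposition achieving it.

Each bag holds 2 vertices, so the decomposition has width 1, which upper-bounds the treewidth. G has an edge, so its treewidth is at least 1. The upper and lower bounds meet at 1, so that is the treewidth.

Treewidth 1.
Bags: B1 = {3, 4}  B2 = {1, 4}  B3 = {0, 4}  B4 = {2, 4}
Tree: B1–B2, B1–B3, B2–B4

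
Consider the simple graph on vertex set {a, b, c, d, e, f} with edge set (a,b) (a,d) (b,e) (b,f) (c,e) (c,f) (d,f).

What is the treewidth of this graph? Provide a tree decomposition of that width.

Treewidth 2.
One optimal decomposition is:
Bags: B1 = {a, d, f}  B2 = {a, b, f}  B3 = {b, c, f}  B4 = {b, c, e}
Tree: B1–B2, B2–B3, B3–B4

Every bag has size at most 3, so the width is 3 − 1 = 2 and tw(G) ≤ 2. The edges d–a–b–f–d form a cycle, so G is not a tree and its treewidth is at least 2. Hence tw(G) = 2 exactly.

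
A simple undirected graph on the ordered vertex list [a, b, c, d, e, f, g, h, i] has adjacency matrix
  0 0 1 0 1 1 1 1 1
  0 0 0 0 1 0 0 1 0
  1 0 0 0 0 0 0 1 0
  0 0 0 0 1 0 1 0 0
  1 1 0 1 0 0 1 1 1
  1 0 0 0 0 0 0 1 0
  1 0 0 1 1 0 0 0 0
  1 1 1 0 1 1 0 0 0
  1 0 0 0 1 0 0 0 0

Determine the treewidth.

2

A width-2 tree decomposition is:
Bags: B1 = {a, e, h}  B2 = {a, e, g}  B3 = {a, e, i}  B4 = {d, e, g}  B5 = {b, e, h}  B6 = {a, c, h}  B7 = {a, f, h}
Tree: B1–B2, B1–B3, B2–B4, B1–B5, B1–B6, B1–B7
Every bag has size at most 3, so the width is 3 − 1 = 2 and tw(G) ≤ 2. Conversely, {d, e, g} is a clique of size 3, and the vertices of any clique must share a bag in every tree decomposition; so some bag has ≥ 3 vertices and tw(G) ≥ 2. The upper and lower bounds meet at 2, so that is the treewidth.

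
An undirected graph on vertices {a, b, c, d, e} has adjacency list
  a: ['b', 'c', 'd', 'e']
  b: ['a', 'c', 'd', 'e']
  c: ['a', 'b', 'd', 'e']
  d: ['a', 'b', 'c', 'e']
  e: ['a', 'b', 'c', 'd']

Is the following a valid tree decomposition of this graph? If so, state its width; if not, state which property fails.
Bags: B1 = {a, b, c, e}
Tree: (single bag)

A tree decomposition must satisfy three properties: every vertex lies in some bag; for every edge, both endpoints lie together in some bag; and for every vertex, the bags containing it form a connected subtree. Here vertex d appears in no bag, so the decomposition is invalid.

No — vertex d appears in no bag.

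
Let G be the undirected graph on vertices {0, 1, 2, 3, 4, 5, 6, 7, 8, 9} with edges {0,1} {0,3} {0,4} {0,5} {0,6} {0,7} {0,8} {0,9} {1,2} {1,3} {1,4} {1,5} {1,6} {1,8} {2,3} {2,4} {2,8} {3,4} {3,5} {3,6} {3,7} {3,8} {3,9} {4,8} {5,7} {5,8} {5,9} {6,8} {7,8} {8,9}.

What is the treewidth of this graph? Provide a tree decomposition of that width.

Treewidth 4.
Bags: B1 = {0, 3, 5, 7, 8}  B2 = {0, 1, 3, 5, 8}  B3 = {0, 1, 3, 4, 8}  B4 = {1, 2, 3, 4, 8}  B5 = {0, 1, 3, 6, 8}  B6 = {0, 3, 5, 8, 9}
Tree: B1–B2, B2–B3, B3–B4, B2–B5, B1–B6

The largest bag has 5 vertices, giving width 4; this decomposition certifies tw(G) ≤ 4. For the lower bound, the 5 vertices {0, 1, 3, 4, 8} are pairwise adjacent, and any tree decomposition puts a clique entirely inside one bag — forcing width ≥ 4. Combining the bounds, tw(G) = 4.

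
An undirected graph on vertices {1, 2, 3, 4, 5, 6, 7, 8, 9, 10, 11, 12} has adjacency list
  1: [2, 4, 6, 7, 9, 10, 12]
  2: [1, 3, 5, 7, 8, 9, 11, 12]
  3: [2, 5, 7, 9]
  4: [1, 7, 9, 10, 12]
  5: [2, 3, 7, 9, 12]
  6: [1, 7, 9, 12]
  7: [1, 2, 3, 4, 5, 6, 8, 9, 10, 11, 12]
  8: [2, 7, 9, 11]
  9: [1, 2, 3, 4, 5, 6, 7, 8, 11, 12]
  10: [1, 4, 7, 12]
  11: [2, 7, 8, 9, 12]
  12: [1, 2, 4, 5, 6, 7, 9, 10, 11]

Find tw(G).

4

A width-4 tree decomposition is:
Bags: B1 = {1, 2, 7, 9, 12}  B2 = {1, 6, 7, 9, 12}  B3 = {2, 7, 9, 11, 12}  B4 = {2, 7, 8, 9, 11}  B5 = {2, 5, 7, 9, 12}  B6 = {2, 3, 5, 7, 9}  B7 = {1, 4, 7, 9, 12}  B8 = {1, 4, 7, 10, 12}
Tree: B1–B2, B1–B3, B3–B4, B3–B5, B5–B6, B1–B7, B7–B8
Every bag has size at most 5, so the width is 5 − 1 = 4 and tw(G) ≤ 4. Conversely, {2, 7, 8, 9, 11} is a clique of size 5, and the vertices of any clique must share a bag in every tree decomposition; so some bag has ≥ 5 vertices and tw(G) ≥ 4. Hence tw(G) = 4 exactly.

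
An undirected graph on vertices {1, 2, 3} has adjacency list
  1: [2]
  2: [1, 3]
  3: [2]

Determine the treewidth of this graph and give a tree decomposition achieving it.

Every bag has size at most 2, so the width is 2 − 1 = 1 and tw(G) ≤ 1. Since G has at least one edge (e.g. 2–3), it is not an edgeless graph, so tw(G) ≥ 1. Hence tw(G) = 1 exactly.

Treewidth 1.
One optimal decomposition is:
Bags: B1 = {2, 3}  B2 = {1, 2}
Tree: B1–B2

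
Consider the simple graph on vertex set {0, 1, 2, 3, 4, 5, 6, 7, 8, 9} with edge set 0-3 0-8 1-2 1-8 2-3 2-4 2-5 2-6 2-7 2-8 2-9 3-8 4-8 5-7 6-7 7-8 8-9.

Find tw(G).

A width-2 tree decomposition is:
Bags: B1 = {2, 7, 8}  B2 = {2, 4, 8}  B3 = {1, 2, 8}  B4 = {2, 8, 9}  B5 = {2, 6, 7}  B6 = {2, 5, 7}  B7 = {2, 3, 8}  B8 = {0, 3, 8}
Tree: B1–B2, B2–B3, B2–B4, B1–B5, B5–B6, B2–B7, B7–B8
Each bag holds 3 vertices, so the decomposition has width 2, which upper-bounds the treewidth. On the other hand G contains the 3-clique {0, 3, 8}. A clique must lie in a single bag of any decomposition, so no decomposition can have width below 2. Combining the bounds, tw(G) = 2.

2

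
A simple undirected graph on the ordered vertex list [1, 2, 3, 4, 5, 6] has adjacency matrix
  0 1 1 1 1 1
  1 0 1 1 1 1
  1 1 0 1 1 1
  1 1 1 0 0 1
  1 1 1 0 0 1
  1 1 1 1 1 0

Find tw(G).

A width-4 tree decomposition is:
Bags: B1 = {1, 2, 3, 5, 6}  B2 = {1, 2, 3, 4, 6}
Tree: B1–B2
The largest bag has 5 vertices, giving width 4; this decomposition certifies tw(G) ≤ 4. On the other hand G contains the 5-clique {1, 2, 3, 4, 6}. A clique must lie in a single bag of any decomposition, so no decomposition can have width below 4. Combining the bounds, tw(G) = 4.

4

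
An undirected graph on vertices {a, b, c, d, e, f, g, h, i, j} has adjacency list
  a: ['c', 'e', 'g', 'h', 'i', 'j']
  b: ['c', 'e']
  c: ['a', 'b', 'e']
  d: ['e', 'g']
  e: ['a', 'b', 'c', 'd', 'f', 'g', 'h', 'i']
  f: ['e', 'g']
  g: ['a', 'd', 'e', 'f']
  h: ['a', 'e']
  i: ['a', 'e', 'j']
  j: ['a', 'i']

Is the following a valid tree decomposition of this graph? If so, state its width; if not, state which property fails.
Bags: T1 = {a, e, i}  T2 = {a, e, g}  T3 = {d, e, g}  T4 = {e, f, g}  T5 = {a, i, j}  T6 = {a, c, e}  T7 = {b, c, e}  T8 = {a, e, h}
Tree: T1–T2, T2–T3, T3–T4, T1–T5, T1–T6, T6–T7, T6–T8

Every vertex of G appears in some bag (union = {a, b, c, d, e, f, g, h, i, j}); every edge is covered by a bag; and for each vertex v the set of bags containing v is connected in the bag tree. The decomposition is therefore valid. The largest bag has 3 vertices, so the width is 2.

Yes; width 2.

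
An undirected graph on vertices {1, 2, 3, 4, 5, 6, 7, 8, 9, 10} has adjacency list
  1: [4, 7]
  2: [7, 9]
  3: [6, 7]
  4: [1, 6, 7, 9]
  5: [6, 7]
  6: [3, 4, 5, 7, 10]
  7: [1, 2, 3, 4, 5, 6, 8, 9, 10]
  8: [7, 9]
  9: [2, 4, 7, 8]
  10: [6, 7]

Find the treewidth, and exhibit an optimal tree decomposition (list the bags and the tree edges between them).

Treewidth 2.
Bags: B1 = {5, 6, 7}  B2 = {4, 6, 7}  B3 = {4, 7, 9}  B4 = {3, 6, 7}  B5 = {6, 7, 10}  B6 = {2, 7, 9}  B7 = {7, 8, 9}  B8 = {1, 4, 7}
Tree: B1–B2, B2–B3, B2–B4, B1–B5, B3–B6, B6–B7, B3–B8

The largest bag has 3 vertices, giving width 2; this decomposition certifies tw(G) ≤ 2. Conversely, {1, 4, 7} is a clique of size 3, and the vertices of any clique must share a bag in every tree decomposition; so some bag has ≥ 3 vertices and tw(G) ≥ 2. Hence tw(G) = 2 exactly.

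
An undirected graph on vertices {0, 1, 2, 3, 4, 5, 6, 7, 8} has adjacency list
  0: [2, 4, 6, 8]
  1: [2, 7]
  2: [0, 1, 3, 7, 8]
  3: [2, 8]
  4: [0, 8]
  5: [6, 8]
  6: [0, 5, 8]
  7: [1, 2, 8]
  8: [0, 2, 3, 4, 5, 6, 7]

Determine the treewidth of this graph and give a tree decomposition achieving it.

Each bag holds 3 vertices, so the decomposition has width 2, which upper-bounds the treewidth. For the lower bound, the 3 vertices {0, 2, 8} are pairwise adjacent, and any tree decomposition puts a clique entirely inside one bag — forcing width ≥ 2. Hence tw(G) = 2 exactly.

Treewidth 2.
Bags: B1 = {0, 6, 8}  B2 = {5, 6, 8}  B3 = {0, 2, 8}  B4 = {2, 7, 8}  B5 = {2, 3, 8}  B6 = {0, 4, 8}  B7 = {1, 2, 7}
Tree: B1–B2, B1–B3, B3–B4, B3–B5, B1–B6, B4–B7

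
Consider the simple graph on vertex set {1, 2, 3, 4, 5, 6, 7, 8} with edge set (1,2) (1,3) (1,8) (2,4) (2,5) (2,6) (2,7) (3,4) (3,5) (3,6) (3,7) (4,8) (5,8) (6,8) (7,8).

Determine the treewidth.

3

A width-3 tree decomposition is:
Bags: B1 = {2, 3, 4, 8}  B2 = {2, 3, 5, 8}  B3 = {2, 3, 6, 8}  B4 = {1, 2, 3, 8}  B5 = {2, 3, 7, 8}
Tree: B1–B2, B2–B3, B3–B4, B4–B5
Each bag holds 4 vertices, so the decomposition has width 3, which upper-bounds the treewidth. For the lower bound: the 4 vertex sets {2,4}, {3,5}, {8}, {6} are disjoint, each induces a connected subgraph, and every pair is joined by at least one edge of G. Contracting each set to a single vertex therefore yields K_{4} as a minor, and since treewidth is minor-monotone, tw(G) ≥ tw(K_{4}) = 3. Hence tw(G) = 3 exactly.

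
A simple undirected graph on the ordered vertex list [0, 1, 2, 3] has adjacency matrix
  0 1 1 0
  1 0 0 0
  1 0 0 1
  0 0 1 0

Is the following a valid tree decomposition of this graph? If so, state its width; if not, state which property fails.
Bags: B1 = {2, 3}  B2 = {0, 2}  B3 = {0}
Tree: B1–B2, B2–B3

No — vertex 1 appears in no bag.

A tree decomposition must satisfy three properties: every vertex lies in some bag; for every edge, both endpoints lie together in some bag; and for every vertex, the bags containing it form a connected subtree. Here vertex 1 appears in no bag, so the decomposition is invalid.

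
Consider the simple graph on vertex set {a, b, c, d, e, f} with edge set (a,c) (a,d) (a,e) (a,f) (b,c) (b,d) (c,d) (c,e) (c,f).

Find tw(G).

A width-2 tree decomposition is:
Bags: B1 = {a, c, f}  B2 = {a, c, d}  B3 = {a, c, e}  B4 = {b, c, d}
Tree: B1–B2, B1–B3, B2–B4
Every bag has size at most 3, so the width is 3 − 1 = 2 and tw(G) ≤ 2. Conversely, {a, c, d} is a clique of size 3, and the vertices of any clique must share a bag in every tree decomposition; so some bag has ≥ 3 vertices and tw(G) ≥ 2. Combining the bounds, tw(G) = 2.

2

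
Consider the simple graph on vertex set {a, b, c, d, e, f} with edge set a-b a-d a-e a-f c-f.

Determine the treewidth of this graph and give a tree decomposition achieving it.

Each bag holds 2 vertices, so the decomposition has width 1, which upper-bounds the treewidth. G has an edge, so its treewidth is at least 1. Combining the bounds, tw(G) = 1.

Treewidth 1.
One such decomposition:
Bags: B1 = {a, f}  B2 = {c, f}  B3 = {a, e}  B4 = {a, b}  B5 = {a, d}
Tree: B1–B2, B1–B3, B3–B4, B3–B5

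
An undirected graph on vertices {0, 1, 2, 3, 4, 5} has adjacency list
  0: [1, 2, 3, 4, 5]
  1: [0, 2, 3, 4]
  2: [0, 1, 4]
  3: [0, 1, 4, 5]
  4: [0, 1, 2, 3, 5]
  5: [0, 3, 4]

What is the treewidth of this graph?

A width-3 tree decomposition is:
Bags: B1 = {0, 1, 2, 4}  B2 = {0, 1, 3, 4}  B3 = {0, 3, 4, 5}
Tree: B1–B2, B2–B3
The largest bag has 4 vertices, giving width 3; this decomposition certifies tw(G) ≤ 3. For the lower bound, the 4 vertices {0, 1, 2, 4} are pairwise adjacent, and any tree decomposition puts a clique entirely inside one bag — forcing width ≥ 3. Therefore the treewidth is 3.

3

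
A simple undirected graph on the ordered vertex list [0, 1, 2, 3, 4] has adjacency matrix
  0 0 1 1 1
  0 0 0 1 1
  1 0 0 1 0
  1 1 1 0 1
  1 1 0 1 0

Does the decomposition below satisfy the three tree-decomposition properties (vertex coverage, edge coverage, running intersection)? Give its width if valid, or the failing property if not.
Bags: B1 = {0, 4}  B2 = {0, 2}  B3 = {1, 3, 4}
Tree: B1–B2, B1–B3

No — edge (3,0) lies in no bag.

A tree decomposition must satisfy three properties: every vertex lies in some bag; for every edge, both endpoints lie together in some bag; and for every vertex, the bags containing it form a connected subtree. Here edge (3,0) lies in no bag, so the decomposition is invalid.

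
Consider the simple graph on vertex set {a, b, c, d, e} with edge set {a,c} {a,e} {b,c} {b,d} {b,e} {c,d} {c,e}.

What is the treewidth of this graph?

A width-2 tree decomposition is:
Bags: B1 = {b, c, d}  B2 = {b, c, e}  B3 = {a, c, e}
Tree: B1–B2, B2–B3
Every bag has size at most 3, so the width is 3 − 1 = 2 and tw(G) ≤ 2. Conversely, {b, c, d} is a clique of size 3, and the vertices of any clique must share a bag in every tree decomposition; so some bag has ≥ 3 vertices and tw(G) ≥ 2. Therefore the treewidth is 2.

2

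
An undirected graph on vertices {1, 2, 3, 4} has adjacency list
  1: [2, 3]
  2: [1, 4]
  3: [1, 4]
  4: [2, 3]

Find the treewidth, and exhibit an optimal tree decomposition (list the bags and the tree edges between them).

Treewidth 2.
One such decomposition:
Bags: B1 = {1, 2, 4}  B2 = {1, 3, 4}
Tree: B1–B2

The largest bag has 3 vertices, giving width 2; this decomposition certifies tw(G) ≤ 2. Since 1–2–4–3–1 is a cycle in G, G is not acyclic. Forests are exactly the graphs of treewidth ≤ 1, so tw(G) ≥ 2. Hence tw(G) = 2 exactly.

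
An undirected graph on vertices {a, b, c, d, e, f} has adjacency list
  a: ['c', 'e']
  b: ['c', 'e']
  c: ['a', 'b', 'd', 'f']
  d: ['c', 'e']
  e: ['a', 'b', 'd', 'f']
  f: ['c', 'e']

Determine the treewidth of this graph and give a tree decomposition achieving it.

Treewidth 2.
One optimal decomposition is:
Bags: B1 = {a, c, e}  B2 = {c, e, f}  B3 = {c, d, e}  B4 = {b, c, e}
Tree: B1–B2, B2–B3, B3–B4

The largest bag has 3 vertices, giving width 2; this decomposition certifies tw(G) ≤ 2. The edges c–a–e–f–c form a cycle, so G is not a tree and its treewidth is at least 2. Hence tw(G) = 2 exactly.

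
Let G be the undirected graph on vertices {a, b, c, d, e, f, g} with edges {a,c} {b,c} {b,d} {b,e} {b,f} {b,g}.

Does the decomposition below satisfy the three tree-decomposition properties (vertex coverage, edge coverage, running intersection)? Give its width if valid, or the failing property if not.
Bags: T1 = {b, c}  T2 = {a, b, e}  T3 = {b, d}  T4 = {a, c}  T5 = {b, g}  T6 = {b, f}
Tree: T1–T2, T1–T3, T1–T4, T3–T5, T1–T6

No — bags containing vertex a are not connected in the tree.

A tree decomposition must satisfy three properties: every vertex lies in some bag; for every edge, both endpoints lie together in some bag; and for every vertex, the bags containing it form a connected subtree. Here bags containing vertex a are not connected in the tree, so the decomposition is invalid.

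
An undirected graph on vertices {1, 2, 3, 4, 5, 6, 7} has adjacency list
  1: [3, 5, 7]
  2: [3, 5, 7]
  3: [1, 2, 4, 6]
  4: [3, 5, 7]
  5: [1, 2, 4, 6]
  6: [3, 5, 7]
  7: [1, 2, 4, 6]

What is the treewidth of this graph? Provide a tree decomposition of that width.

Each bag holds 4 vertices, so the decomposition has width 3, which upper-bounds the treewidth. For the lower bound: the 4 vertex sets {1,3}, {6,7}, {5}, {4} are disjoint, each induces a connected subgraph, and every pair is joined by at least one edge of G. Contracting each set to a single vertex therefore yields K_{4} as a minor, and since treewidth is minor-monotone, tw(G) ≥ tw(K_{4}) = 3. The upper and lower bounds meet at 3, so that is the treewidth.

Treewidth 3.
One optimal decomposition is:
Bags: B1 = {1, 3, 5, 7}  B2 = {3, 5, 6, 7}  B3 = {3, 4, 5, 7}  B4 = {2, 3, 5, 7}
Tree: B1–B2, B2–B3, B3–B4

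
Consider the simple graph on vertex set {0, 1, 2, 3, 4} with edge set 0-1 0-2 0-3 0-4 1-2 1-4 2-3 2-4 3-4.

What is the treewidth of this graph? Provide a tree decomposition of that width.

Each bag holds 4 vertices, so the decomposition has width 3, which upper-bounds the treewidth. For the lower bound, the 4 vertices {0, 1, 2, 4} are pairwise adjacent, and any tree decomposition puts a clique entirely inside one bag — forcing width ≥ 3. Hence tw(G) = 3 exactly.

Treewidth 3.
Bags: B1 = {0, 1, 2, 4}  B2 = {0, 2, 3, 4}
Tree: B1–B2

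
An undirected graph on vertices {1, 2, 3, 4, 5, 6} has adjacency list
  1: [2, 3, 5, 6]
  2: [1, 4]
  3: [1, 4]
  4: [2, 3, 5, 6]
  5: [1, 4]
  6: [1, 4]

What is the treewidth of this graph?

2

A width-2 tree decomposition is:
Bags: B1 = {1, 4, 6}  B2 = {1, 2, 4}  B3 = {1, 3, 4}  B4 = {1, 4, 5}
Tree: B1–B2, B2–B3, B3–B4
The largest bag has 3 vertices, giving width 2; this decomposition certifies tw(G) ≤ 2. For the lower bound, G contains the cycle 1–6–4–2–1, so G is not a forest; only forests have treewidth ≤ 1, hence tw(G) ≥ 2. Therefore the treewidth is 2.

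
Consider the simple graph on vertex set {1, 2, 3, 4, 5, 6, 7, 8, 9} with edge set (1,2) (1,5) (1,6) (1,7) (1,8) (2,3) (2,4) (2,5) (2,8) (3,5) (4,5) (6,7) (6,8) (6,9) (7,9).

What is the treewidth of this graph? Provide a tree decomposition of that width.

Treewidth 2.
Bags: B1 = {1, 2, 8}  B2 = {1, 2, 5}  B3 = {2, 3, 5}  B4 = {2, 4, 5}  B5 = {1, 6, 8}  B6 = {1, 6, 7}  B7 = {6, 7, 9}
Tree: B1–B2, B2–B3, B3–B4, B1–B5, B5–B6, B6–B7

Every bag has size at most 3, so the width is 3 − 1 = 2 and tw(G) ≤ 2. On the other hand G contains the 3-clique {1, 2, 8}. A clique must lie in a single bag of any decomposition, so no decomposition can have width below 2. Hence tw(G) = 2 exactly.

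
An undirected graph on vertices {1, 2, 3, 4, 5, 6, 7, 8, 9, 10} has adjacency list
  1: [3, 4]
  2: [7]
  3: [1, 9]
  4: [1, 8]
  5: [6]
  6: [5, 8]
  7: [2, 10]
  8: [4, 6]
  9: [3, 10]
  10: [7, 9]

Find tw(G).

1

A width-1 tree decomposition is:
Bags: B1 = {5, 6}  B2 = {6, 8}  B3 = {4, 8}  B4 = {1, 4}  B5 = {1, 3}  B6 = {3, 9}  B7 = {9, 10}  B8 = {7, 10}  B9 = {2, 7}
Tree: B1–B2, B2–B3, B3–B4, B4–B5, B5–B6, B6–B7, B7–B8, B8–B9
Every bag has size at most 2, so the width is 2 − 1 = 1 and tw(G) ≤ 1. Since G has at least one edge (e.g. 5–6), it is not an edgeless graph, so tw(G) ≥ 1. Hence tw(G) = 1 exactly.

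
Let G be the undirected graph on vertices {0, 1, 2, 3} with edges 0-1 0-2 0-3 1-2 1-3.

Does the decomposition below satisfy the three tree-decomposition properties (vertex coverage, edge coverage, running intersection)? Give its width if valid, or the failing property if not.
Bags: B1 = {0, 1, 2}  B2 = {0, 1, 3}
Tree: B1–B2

Yes; width 2.

Vertex coverage: the bags together contain {0, 1, 2, 3}, the full vertex set. Edge coverage: each edge of G has both endpoints in at least one bag. Running intersection: for every vertex, the bags containing it form a connected subtree. All three properties hold, so this is a valid tree decomposition of width max|bag| − 1 = 2, and hence tw(G) ≤ 2.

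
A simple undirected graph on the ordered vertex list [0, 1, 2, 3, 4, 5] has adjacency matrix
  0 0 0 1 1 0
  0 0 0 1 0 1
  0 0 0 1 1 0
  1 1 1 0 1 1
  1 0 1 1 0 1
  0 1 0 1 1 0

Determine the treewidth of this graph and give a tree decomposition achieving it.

The largest bag has 3 vertices, giving width 2; this decomposition certifies tw(G) ≤ 2. On the other hand G contains the 3-clique {1, 3, 5}. A clique must lie in a single bag of any decomposition, so no decomposition can have width below 2. The upper and lower bounds meet at 2, so that is the treewidth.

Treewidth 2.
One such decomposition:
Bags: B1 = {0, 3, 4}  B2 = {2, 3, 4}  B3 = {3, 4, 5}  B4 = {1, 3, 5}
Tree: B1–B2, B1–B3, B3–B4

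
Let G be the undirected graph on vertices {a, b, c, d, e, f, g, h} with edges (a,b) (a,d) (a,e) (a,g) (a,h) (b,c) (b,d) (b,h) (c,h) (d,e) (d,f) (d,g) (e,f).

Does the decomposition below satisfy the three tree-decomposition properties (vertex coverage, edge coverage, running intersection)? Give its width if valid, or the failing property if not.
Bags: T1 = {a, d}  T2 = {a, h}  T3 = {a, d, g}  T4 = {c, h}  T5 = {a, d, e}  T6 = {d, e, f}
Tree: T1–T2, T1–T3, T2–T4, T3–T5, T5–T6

No — vertex b appears in no bag.

A tree decomposition must satisfy three properties: every vertex lies in some bag; for every edge, both endpoints lie together in some bag; and for every vertex, the bags containing it form a connected subtree. Here vertex b appears in no bag, so the decomposition is invalid.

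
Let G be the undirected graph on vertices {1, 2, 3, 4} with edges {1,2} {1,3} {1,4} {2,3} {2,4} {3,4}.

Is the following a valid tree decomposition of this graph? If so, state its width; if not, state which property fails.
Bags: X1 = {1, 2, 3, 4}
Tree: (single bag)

Checking the three conditions: (i) the bags cover all of {1, 2, 3, 4}; (ii) for each edge, some bag contains both endpoints; (iii) the bags containing any fixed vertex form a subtree. All hold, so the decomposition is valid with width 4 − 1 = 3.

Yes; width 3.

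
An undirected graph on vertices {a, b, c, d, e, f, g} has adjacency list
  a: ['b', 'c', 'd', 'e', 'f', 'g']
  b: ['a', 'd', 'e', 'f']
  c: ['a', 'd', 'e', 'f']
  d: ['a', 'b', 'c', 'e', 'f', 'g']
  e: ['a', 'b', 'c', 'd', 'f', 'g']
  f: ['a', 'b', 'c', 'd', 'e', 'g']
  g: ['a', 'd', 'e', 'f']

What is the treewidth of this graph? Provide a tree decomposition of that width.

Treewidth 4.
One such decomposition:
Bags: B1 = {a, b, d, e, f}  B2 = {a, d, e, f, g}  B3 = {a, c, d, e, f}
Tree: B1–B2, B2–B3

The largest bag has 5 vertices, giving width 4; this decomposition certifies tw(G) ≤ 4. On the other hand G contains the 5-clique {a, d, e, f, g}. A clique must lie in a single bag of any decomposition, so no decomposition can have width below 4. Therefore the treewidth is 4.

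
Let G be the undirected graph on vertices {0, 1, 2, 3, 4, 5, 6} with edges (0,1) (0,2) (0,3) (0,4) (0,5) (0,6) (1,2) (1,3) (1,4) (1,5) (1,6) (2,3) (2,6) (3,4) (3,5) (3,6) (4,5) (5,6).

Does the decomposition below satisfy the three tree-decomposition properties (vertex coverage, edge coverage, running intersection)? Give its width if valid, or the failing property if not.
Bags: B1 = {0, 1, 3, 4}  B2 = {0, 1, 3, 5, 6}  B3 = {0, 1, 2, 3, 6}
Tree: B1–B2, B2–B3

No — edge (5,4) lies in no bag.

A tree decomposition must satisfy three properties: every vertex lies in some bag; for every edge, both endpoints lie together in some bag; and for every vertex, the bags containing it form a connected subtree. Here edge (5,4) lies in no bag, so the decomposition is invalid.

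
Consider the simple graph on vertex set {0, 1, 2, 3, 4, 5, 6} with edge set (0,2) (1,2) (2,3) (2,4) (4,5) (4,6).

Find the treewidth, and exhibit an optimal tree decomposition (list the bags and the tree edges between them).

Each bag holds 2 vertices, so the decomposition has width 1, which upper-bounds the treewidth. Since G has at least one edge (e.g. 4–2), it is not an edgeless graph, so tw(G) ≥ 1. Therefore the treewidth is 1.

Treewidth 1.
Bags: B1 = {2, 4}  B2 = {2, 3}  B3 = {0, 2}  B4 = {4, 5}  B5 = {4, 6}  B6 = {1, 2}
Tree: B1–B2, B2–B3, B1–B4, B1–B5, B3–B6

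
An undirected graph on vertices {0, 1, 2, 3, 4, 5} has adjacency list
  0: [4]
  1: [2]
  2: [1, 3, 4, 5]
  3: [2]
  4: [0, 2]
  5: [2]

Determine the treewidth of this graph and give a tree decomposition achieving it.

Each bag holds 2 vertices, so the decomposition has width 1, which upper-bounds the treewidth. Since G has at least one edge (e.g. 3–2), it is not an edgeless graph, so tw(G) ≥ 1. The upper and lower bounds meet at 1, so that is the treewidth.

Treewidth 1.
Bags: B1 = {2, 3}  B2 = {2, 5}  B3 = {1, 2}  B4 = {2, 4}  B5 = {0, 4}
Tree: B1–B2, B1–B3, B2–B4, B4–B5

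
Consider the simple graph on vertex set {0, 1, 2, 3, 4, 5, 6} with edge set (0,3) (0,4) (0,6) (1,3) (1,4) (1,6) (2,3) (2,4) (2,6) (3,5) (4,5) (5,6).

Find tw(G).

A width-3 tree decomposition is:
Bags: B1 = {3, 4, 5, 6}  B2 = {1, 3, 4, 6}  B3 = {2, 3, 4, 6}  B4 = {0, 3, 4, 6}
Tree: B1–B2, B2–B3, B3–B4
The largest bag has 4 vertices, giving width 3; this decomposition certifies tw(G) ≤ 3. For the lower bound: the 4 vertex sets {3,5}, {1,4}, {6}, {2} are disjoint, each induces a connected subgraph, and every pair is joined by at least one edge of G. Contracting each set to a single vertex therefore yields K_{4} as a minor, and since treewidth is minor-monotone, tw(G) ≥ tw(K_{4}) = 3. Hence tw(G) = 3 exactly.

3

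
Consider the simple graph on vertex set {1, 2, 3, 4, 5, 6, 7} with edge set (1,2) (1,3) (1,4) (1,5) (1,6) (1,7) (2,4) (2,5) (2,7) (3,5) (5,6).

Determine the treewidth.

2

A width-2 tree decomposition is:
Bags: B1 = {1, 3, 5}  B2 = {1, 2, 5}  B3 = {1, 2, 7}  B4 = {1, 5, 6}  B5 = {1, 2, 4}
Tree: B1–B2, B2–B3, B1–B4, B2–B5
Each bag holds 3 vertices, so the decomposition has width 2, which upper-bounds the treewidth. For the lower bound, the 3 vertices {1, 2, 4} are pairwise adjacent, and any tree decomposition puts a clique entirely inside one bag — forcing width ≥ 2. Combining the bounds, tw(G) = 2.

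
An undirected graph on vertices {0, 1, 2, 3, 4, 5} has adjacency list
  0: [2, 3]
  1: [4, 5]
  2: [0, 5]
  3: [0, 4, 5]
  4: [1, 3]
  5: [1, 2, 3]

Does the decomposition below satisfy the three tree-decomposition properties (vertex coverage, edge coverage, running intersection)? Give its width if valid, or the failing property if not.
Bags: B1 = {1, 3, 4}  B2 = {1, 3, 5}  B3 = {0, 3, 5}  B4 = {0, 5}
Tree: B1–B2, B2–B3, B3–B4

No — vertex 2 appears in no bag.

A tree decomposition must satisfy three properties: every vertex lies in some bag; for every edge, both endpoints lie together in some bag; and for every vertex, the bags containing it form a connected subtree. Here vertex 2 appears in no bag, so the decomposition is invalid.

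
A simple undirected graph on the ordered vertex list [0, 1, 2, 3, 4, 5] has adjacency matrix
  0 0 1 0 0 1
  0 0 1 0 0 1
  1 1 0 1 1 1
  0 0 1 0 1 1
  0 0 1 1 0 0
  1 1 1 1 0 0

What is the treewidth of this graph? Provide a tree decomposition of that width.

Every bag has size at most 3, so the width is 3 − 1 = 2 and tw(G) ≤ 2. For the lower bound, the 3 vertices {2, 3, 4} are pairwise adjacent, and any tree decomposition puts a clique entirely inside one bag — forcing width ≥ 2. Therefore the treewidth is 2.

Treewidth 2.
Bags: B1 = {0, 2, 5}  B2 = {2, 3, 5}  B3 = {2, 3, 4}  B4 = {1, 2, 5}
Tree: B1–B2, B2–B3, B1–B4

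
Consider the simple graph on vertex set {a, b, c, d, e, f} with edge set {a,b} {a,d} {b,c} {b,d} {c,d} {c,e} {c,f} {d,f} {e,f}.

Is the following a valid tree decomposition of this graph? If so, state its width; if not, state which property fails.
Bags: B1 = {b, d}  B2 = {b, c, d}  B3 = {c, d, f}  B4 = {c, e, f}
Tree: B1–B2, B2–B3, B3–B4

No — vertex a appears in no bag.

A tree decomposition must satisfy three properties: every vertex lies in some bag; for every edge, both endpoints lie together in some bag; and for every vertex, the bags containing it form a connected subtree. Here vertex a appears in no bag, so the decomposition is invalid.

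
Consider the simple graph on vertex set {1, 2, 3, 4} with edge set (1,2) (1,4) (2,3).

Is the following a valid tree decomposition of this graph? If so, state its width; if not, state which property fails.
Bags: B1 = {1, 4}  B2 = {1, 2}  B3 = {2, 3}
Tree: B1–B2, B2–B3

Every vertex of G appears in some bag (union = {1, 2, 3, 4}); every edge is covered by a bag; and for each vertex v the set of bags containing v is connected in the bag tree. The decomposition is therefore valid. The largest bag has 2 vertices, so the width is 1.

Yes; width 1.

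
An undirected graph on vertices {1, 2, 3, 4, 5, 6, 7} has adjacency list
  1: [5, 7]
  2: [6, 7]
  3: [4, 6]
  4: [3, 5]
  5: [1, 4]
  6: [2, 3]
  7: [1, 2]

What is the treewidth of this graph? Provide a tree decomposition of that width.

Treewidth 2.
One optimal decomposition is:
Bags: B1 = {1, 2, 7}  B2 = {1, 2, 6}  B3 = {1, 3, 6}  B4 = {1, 3, 4}  B5 = {1, 4, 5}
Tree: B1–B2, B2–B3, B3–B4, B4–B5

Every bag has size at most 3, so the width is 3 − 1 = 2 and tw(G) ≤ 2. Since 1–7–2–6–3–4–5–1 is a cycle in G, G is not acyclic. Forests are exactly the graphs of treewidth ≤ 1, so tw(G) ≥ 2. The upper and lower bounds meet at 2, so that is the treewidth.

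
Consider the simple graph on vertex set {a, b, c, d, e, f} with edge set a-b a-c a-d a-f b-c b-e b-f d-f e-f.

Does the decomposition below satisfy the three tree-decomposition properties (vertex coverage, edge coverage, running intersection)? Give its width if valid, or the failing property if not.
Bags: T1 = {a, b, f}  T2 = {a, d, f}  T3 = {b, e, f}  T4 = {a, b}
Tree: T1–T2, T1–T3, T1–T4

A tree decomposition must satisfy three properties: every vertex lies in some bag; for every edge, both endpoints lie together in some bag; and for every vertex, the bags containing it form a connected subtree. Here vertex c appears in no bag, so the decomposition is invalid.

No — vertex c appears in no bag.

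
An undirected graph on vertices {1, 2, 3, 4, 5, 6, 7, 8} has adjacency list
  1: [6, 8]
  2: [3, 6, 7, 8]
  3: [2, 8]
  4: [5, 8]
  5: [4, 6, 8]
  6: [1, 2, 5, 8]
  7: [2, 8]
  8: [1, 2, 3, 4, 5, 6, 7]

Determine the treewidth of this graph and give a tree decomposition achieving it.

Each bag holds 3 vertices, so the decomposition has width 2, which upper-bounds the treewidth. Conversely, {1, 6, 8} is a clique of size 3, and the vertices of any clique must share a bag in every tree decomposition; so some bag has ≥ 3 vertices and tw(G) ≥ 2. Hence tw(G) = 2 exactly.

Treewidth 2.
One optimal decomposition is:
Bags: B1 = {2, 6, 8}  B2 = {5, 6, 8}  B3 = {1, 6, 8}  B4 = {4, 5, 8}  B5 = {2, 3, 8}  B6 = {2, 7, 8}
Tree: B1–B2, B1–B3, B2–B4, B1–B5, B1–B6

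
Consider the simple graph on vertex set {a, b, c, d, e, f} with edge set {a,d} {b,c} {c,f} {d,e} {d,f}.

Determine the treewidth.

1

A width-1 tree decomposition is:
Bags: B1 = {c, f}  B2 = {d, f}  B3 = {a, d}  B4 = {d, e}  B5 = {b, c}
Tree: B1–B2, B2–B3, B2–B4, B1–B5
Every bag has size at most 2, so the width is 2 − 1 = 1 and tw(G) ≤ 1. G has an edge, so its treewidth is at least 1. Hence tw(G) = 1 exactly.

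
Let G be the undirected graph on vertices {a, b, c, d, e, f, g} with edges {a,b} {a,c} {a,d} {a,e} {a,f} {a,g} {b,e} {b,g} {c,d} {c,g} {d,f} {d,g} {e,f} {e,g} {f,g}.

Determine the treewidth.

3

A width-3 tree decomposition is:
Bags: B1 = {a, d, f, g}  B2 = {a, e, f, g}  B3 = {a, c, d, g}  B4 = {a, b, e, g}
Tree: B1–B2, B1–B3, B2–B4
The largest bag has 4 vertices, giving width 3; this decomposition certifies tw(G) ≤ 3. Conversely, {a, c, d, g} is a clique of size 4, and the vertices of any clique must share a bag in every tree decomposition; so some bag has ≥ 4 vertices and tw(G) ≥ 3. Combining the bounds, tw(G) = 3.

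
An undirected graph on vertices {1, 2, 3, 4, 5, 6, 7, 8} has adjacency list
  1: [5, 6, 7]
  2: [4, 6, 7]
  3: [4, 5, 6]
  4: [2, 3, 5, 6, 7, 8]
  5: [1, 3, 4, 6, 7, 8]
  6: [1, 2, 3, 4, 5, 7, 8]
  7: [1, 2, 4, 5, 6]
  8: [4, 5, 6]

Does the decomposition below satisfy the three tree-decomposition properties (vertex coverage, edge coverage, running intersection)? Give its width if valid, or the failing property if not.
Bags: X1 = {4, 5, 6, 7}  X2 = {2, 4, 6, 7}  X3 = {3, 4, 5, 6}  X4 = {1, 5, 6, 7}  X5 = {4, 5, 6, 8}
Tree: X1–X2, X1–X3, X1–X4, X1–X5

Vertex coverage: the bags together contain {1, 2, 3, 4, 5, 6, 7, 8}, the full vertex set. Edge coverage: each edge of G has both endpoints in at least one bag. Running intersection: for every vertex, the bags containing it form a connected subtree. All three properties hold, so this is a valid tree decomposition of width max|bag| − 1 = 3, and hence tw(G) ≤ 3.

Yes; width 3.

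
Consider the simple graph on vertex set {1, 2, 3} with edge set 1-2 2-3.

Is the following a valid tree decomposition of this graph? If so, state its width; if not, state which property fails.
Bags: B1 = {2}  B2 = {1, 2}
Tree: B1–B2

A tree decomposition must satisfy three properties: every vertex lies in some bag; for every edge, both endpoints lie together in some bag; and for every vertex, the bags containing it form a connected subtree. Here vertex 3 appears in no bag, so the decomposition is invalid.

No — vertex 3 appears in no bag.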